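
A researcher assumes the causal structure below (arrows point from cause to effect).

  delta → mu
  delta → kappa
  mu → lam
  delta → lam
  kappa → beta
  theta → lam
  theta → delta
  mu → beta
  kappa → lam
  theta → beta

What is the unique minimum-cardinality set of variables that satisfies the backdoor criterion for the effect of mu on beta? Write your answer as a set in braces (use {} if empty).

Variables eligible for adjustment (non-descendants of mu, excluding mu and beta): {delta, kappa, theta}.
Backdoor paths from mu to beta:
  P1: mu <- delta <- theta -> beta
  P2: mu <- delta <- theta -> lam <- kappa -> beta
  P3: mu <- delta -> kappa -> beta
  P4: mu <- delta -> kappa -> lam <- theta -> beta
  P5: mu <- delta -> lam <- theta -> beta
  P6: mu <- delta -> lam <- kappa -> beta
The empty set is not sufficient: P1 (mu <- delta <- theta -> beta) has no collider blocking it and no conditioned non-collider, so it is open.
Try {delta}:
  P1: blocked at chain node delta ∈ conditioning set.
  P2: blocked at chain node delta ∈ conditioning set.
  P3: blocked at fork node delta ∈ conditioning set.
  P4: blocked at fork node delta ∈ conditioning set.
  P5: blocked at fork node delta ∈ conditioning set.
  P6: blocked at fork node delta ∈ conditioning set.
{delta} contains no descendant of mu and blocks every backdoor path.
No other singleton works — e.g. {theta} leaves P3 open — so {delta} is the unique smallest valid adjustment set.

{delta}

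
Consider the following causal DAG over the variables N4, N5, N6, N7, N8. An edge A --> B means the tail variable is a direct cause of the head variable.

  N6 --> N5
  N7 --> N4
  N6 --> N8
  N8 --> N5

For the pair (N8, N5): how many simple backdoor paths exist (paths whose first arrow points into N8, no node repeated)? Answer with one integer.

A backdoor path from N8 to N5 is any simple undirected path whose first edge points into N8 (i.e. leaves N8 via a parent).
Parents of N8: {N6}.
Enumerating:
  P1: N8 <- N6 -> N5
That exhausts the simple backdoor paths. Count: 1.

1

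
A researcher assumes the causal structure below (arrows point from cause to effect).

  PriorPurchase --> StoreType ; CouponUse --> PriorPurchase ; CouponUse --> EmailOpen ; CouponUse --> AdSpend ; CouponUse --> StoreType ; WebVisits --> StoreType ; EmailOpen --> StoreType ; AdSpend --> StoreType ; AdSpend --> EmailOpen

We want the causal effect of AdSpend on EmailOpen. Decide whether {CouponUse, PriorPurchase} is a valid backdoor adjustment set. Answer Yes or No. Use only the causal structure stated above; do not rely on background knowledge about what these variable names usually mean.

Yes

Backdoor paths from AdSpend to EmailOpen (paths whose first edge points into AdSpend):
  P1: AdSpend <- CouponUse -> PriorPurchase -> StoreType <- EmailOpen
  P2: AdSpend <- CouponUse -> EmailOpen
  P3: AdSpend <- CouponUse -> StoreType <- EmailOpen
Condition 1 (no descendant of AdSpend in the set): holds — descendants of AdSpend are {EmailOpen, StoreType}; none are in {CouponUse, PriorPurchase}.
Condition 2 (every backdoor path blocked by {CouponUse, PriorPurchase}):
  P1: blocked at fork node CouponUse ∈ conditioning set.
  P2: blocked at fork node CouponUse ∈ conditioning set.
  P3: blocked at fork node CouponUse ∈ conditioning set.
{CouponUse, PriorPurchase} satisfies the backdoor criterion.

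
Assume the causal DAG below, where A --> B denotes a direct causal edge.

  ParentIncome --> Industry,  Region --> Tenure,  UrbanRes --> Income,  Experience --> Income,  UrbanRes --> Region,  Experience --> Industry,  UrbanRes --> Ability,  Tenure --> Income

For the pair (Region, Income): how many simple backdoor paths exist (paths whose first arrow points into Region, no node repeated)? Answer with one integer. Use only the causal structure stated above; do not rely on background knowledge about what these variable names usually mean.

A backdoor path from Region to Income is any simple undirected path whose first edge points into Region (i.e. leaves Region via a parent).
Parents of Region: {UrbanRes}.
Enumerating:
  P1: Region <- UrbanRes -> Income
That exhausts the simple backdoor paths. Count: 1.

1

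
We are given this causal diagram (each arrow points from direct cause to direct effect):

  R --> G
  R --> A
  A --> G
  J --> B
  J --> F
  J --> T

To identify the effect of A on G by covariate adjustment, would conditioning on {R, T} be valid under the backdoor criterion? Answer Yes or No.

Backdoor paths from A to G (paths whose first edge points into A):
  P1: A <- R -> G
Condition 1 (no descendant of A in the set): holds — descendants of A are {G}; none are in {R, T}.
Condition 2 (every backdoor path blocked by {R, T}):
  P1: blocked at fork node R ∈ conditioning set.
{R, T} satisfies the backdoor criterion.

Yes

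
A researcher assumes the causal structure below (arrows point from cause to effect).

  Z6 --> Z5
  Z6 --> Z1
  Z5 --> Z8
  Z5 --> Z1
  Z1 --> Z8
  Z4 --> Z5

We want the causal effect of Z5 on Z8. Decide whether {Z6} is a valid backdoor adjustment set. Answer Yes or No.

Yes

Backdoor paths from Z5 to Z8 (paths whose first edge points into Z5):
  P1: Z5 <- Z6 -> Z1 -> Z8
Condition 1 (no descendant of Z5 in the set): holds — descendants of Z5 are {Z1, Z8}; none are in {Z6}.
Condition 2 (every backdoor path blocked by {Z6}):
  P1: blocked at fork node Z6 ∈ conditioning set.
{Z6} satisfies the backdoor criterion.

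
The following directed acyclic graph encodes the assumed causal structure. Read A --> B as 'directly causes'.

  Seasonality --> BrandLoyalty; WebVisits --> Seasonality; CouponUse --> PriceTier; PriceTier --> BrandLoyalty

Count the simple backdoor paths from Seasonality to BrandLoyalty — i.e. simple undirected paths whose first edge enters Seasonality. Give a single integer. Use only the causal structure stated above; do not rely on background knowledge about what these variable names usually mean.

A backdoor path from Seasonality to BrandLoyalty is any simple undirected path whose first edge points into Seasonality (i.e. leaves Seasonality via a parent).
Parents of Seasonality: {WebVisits}.
No simple path from any parent of Seasonality reaches BrandLoyalty without revisiting Seasonality, so there are no backdoor paths.

0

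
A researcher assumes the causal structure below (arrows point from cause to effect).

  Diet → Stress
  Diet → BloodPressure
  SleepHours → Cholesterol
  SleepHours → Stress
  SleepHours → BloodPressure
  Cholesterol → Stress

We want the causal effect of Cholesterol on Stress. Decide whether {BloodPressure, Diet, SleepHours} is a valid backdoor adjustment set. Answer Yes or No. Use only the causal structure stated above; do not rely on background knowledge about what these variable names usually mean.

Yes

Backdoor paths from Cholesterol to Stress (paths whose first edge points into Cholesterol):
  P1: Cholesterol <- SleepHours -> BloodPressure <- Diet -> Stress
  P2: Cholesterol <- SleepHours -> Stress
Condition 1 (no descendant of Cholesterol in the set): holds — descendants of Cholesterol are {Stress}; none are in {BloodPressure, Diet, SleepHours}.
Condition 2 (every backdoor path blocked by {BloodPressure, Diet, SleepHours}):
  P1: blocked at fork node SleepHours ∈ conditioning set.
  P2: blocked at fork node SleepHours ∈ conditioning set.
{BloodPressure, Diet, SleepHours} satisfies the backdoor criterion.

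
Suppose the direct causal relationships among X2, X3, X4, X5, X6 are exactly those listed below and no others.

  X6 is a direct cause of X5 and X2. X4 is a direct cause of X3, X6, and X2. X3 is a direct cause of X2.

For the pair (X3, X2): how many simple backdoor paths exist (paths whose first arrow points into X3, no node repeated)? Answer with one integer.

A backdoor path from X3 to X2 is any simple undirected path whose first edge points into X3 (i.e. leaves X3 via a parent).
Parents of X3: {X4}.
Enumerating:
  P1: X3 <- X4 -> X6 -> X2
  P2: X3 <- X4 -> X2
That exhausts the simple backdoor paths. Count: 2.

2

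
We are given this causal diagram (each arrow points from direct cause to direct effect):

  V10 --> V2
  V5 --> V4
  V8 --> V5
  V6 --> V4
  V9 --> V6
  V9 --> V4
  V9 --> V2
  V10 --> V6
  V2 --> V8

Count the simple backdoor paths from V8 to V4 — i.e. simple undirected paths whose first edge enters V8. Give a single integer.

A backdoor path from V8 to V4 is any simple undirected path whose first edge points into V8 (i.e. leaves V8 via a parent).
Parents of V8: {V2}.
Enumerating:
  P1: V8 <- V2 <- V9 -> V6 -> V4
  P2: V8 <- V2 <- V9 -> V4
  P3: V8 <- V2 <- V10 -> V6 <- V9 -> V4
  P4: V8 <- V2 <- V10 -> V6 -> V4
That exhausts the simple backdoor paths. Count: 4.

4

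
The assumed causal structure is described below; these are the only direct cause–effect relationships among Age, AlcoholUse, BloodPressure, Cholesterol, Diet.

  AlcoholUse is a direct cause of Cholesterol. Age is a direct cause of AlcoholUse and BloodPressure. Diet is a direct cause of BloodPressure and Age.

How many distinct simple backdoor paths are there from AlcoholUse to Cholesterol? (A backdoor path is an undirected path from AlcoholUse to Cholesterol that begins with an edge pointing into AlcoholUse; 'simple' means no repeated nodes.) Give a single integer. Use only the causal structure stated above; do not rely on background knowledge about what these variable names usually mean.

A backdoor path from AlcoholUse to Cholesterol is any simple undirected path whose first edge points into AlcoholUse (i.e. leaves AlcoholUse via a parent).
Parents of AlcoholUse: {Age}.
No simple path from any parent of AlcoholUse reaches Cholesterol without revisiting AlcoholUse, so there are no backdoor paths.

0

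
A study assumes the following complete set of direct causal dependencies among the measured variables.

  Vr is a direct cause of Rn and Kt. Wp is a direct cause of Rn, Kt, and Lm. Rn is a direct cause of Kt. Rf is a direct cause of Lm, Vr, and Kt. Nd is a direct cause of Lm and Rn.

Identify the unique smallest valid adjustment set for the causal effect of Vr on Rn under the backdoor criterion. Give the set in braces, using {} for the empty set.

{}

Variables eligible for adjustment (non-descendants of Vr, excluding Vr and Rn): {Lm, Nd, Rf, Wp}.
Backdoor paths from Vr to Rn:
  P1: Vr <- Rf -> Lm <- Nd -> Rn
  P2: Vr <- Rf -> Lm <- Wp -> Rn
  P3: Vr <- Rf -> Lm <- Wp -> Kt <- Rn
  P4: Vr <- Rf -> Kt <- Wp -> Lm <- Nd -> Rn
  P5: Vr <- Rf -> Kt <- Wp -> Rn
  P6: Vr <- Rf -> Kt <- Rn
Each backdoor path contains an unconditioned collider, so every path is already blocked with the empty conditioning set:
  P1: blocked at collider Lm (neither it nor any descendant is in the conditioning set).
  P2: blocked at collider Lm (neither it nor any descendant is in the conditioning set).
  P3: blocked at collider Lm (neither it nor any descendant is in the conditioning set).
  P4: blocked at collider Kt (neither it nor any descendant is in the conditioning set).
  P5: blocked at collider Kt (neither it nor any descendant is in the conditioning set).
  P6: blocked at collider Kt (neither it nor any descendant is in the conditioning set).
The empty set is therefore the unique smallest valid set.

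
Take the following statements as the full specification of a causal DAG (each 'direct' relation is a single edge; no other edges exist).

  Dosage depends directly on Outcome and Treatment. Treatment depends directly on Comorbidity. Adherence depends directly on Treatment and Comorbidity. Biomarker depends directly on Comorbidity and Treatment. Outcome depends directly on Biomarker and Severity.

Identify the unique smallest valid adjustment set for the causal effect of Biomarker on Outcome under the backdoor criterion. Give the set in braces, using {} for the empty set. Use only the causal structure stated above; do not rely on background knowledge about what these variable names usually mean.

{}

Variables eligible for adjustment (non-descendants of Biomarker, excluding Biomarker and Outcome): {Adherence, Comorbidity, Severity, Treatment}.
Backdoor paths from Biomarker to Outcome:
  P1: Biomarker <- Comorbidity -> Treatment -> Dosage <- Outcome
  P2: Biomarker <- Comorbidity -> Adherence <- Treatment -> Dosage <- Outcome
  P3: Biomarker <- Treatment -> Dosage <- Outcome
Each backdoor path contains an unconditioned collider, so every path is already blocked with the empty conditioning set:
  P1: blocked at collider Dosage (neither it nor any descendant is in the conditioning set).
  P2: blocked at collider Adherence (neither it nor any descendant is in the conditioning set).
  P3: blocked at collider Dosage (neither it nor any descendant is in the conditioning set).
The empty set is therefore the unique smallest valid set.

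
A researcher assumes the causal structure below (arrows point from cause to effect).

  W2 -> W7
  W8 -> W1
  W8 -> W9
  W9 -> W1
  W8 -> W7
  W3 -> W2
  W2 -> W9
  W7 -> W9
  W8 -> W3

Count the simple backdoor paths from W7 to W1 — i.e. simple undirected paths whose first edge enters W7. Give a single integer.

7

A backdoor path from W7 to W1 is any simple undirected path whose first edge points into W7 (i.e. leaves W7 via a parent).
Parents of W7: {W2, W8}.
Enumerating:
  P1: W7 <- W8 -> W3 -> W2 -> W9 -> W1
  P2: W7 <- W8 -> W9 -> W1
  P3: W7 <- W8 -> W1
  P4: W7 <- W2 <- W3 <- W8 -> W9 -> W1
  P5: W7 <- W2 <- W3 <- W8 -> W1
  P6: W7 <- W2 -> W9 <- W8 -> W1
  P7: W7 <- W2 -> W9 -> W1
That exhausts the simple backdoor paths. Count: 7.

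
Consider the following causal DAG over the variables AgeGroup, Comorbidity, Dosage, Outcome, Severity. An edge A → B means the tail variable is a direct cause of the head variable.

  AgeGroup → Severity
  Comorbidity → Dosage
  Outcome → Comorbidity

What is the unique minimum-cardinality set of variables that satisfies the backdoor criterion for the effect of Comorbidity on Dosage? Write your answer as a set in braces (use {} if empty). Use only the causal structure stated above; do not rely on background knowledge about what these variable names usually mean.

{}

Variables eligible for adjustment (non-descendants of Comorbidity, excluding Comorbidity and Dosage): {AgeGroup, Outcome, Severity}.
Backdoor paths from Comorbidity to Dosage:
  (none)
With no backdoor paths the empty set already satisfies the criterion, and it is trivially minimal.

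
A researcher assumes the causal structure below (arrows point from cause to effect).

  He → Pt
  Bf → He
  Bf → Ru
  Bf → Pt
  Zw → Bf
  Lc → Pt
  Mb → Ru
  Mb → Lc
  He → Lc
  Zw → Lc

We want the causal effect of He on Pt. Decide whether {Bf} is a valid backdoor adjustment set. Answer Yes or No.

Yes

Backdoor paths from He to Pt (paths whose first edge points into He):
  P1: He <- Bf <- Zw -> Lc -> Pt
  P2: He <- Bf -> Pt
  P3: He <- Bf -> Ru <- Mb -> Lc -> Pt
Condition 1 (no descendant of He in the set): holds — descendants of He are {Lc, Pt}; none are in {Bf}.
Condition 2 (every backdoor path blocked by {Bf}):
  P1: blocked at chain node Bf ∈ conditioning set.
  P2: blocked at fork node Bf ∈ conditioning set.
  P3: blocked at fork node Bf ∈ conditioning set.
{Bf} satisfies the backdoor criterion.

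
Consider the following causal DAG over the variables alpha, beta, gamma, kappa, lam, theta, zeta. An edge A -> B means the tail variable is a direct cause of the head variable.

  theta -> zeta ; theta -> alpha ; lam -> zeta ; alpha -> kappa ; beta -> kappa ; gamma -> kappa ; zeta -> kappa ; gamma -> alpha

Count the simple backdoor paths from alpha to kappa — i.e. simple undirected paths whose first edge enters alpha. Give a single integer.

2

A backdoor path from alpha to kappa is any simple undirected path whose first edge points into alpha (i.e. leaves alpha via a parent).
Parents of alpha: {gamma, theta}.
Enumerating:
  P1: alpha <- theta -> zeta -> kappa
  P2: alpha <- gamma -> kappa
That exhausts the simple backdoor paths. Count: 2.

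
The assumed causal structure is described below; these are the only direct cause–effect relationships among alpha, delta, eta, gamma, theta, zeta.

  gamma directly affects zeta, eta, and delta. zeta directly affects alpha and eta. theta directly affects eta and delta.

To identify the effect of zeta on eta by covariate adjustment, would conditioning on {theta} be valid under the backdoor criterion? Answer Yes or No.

No

Backdoor paths from zeta to eta (paths whose first edge points into zeta):
  P1: zeta <- gamma -> eta
  P2: zeta <- gamma -> delta <- theta -> eta
Condition 1 (no descendant of zeta in the set): holds — descendants of zeta are {alpha, eta}; none are in {theta}.
Condition 2 (every backdoor path blocked by {theta}):
  P1: open — no interior node is in the conditioning set.
  P2: blocked at collider delta (neither it nor any descendant is in the conditioning set).
{theta} does not satisfy the backdoor criterion.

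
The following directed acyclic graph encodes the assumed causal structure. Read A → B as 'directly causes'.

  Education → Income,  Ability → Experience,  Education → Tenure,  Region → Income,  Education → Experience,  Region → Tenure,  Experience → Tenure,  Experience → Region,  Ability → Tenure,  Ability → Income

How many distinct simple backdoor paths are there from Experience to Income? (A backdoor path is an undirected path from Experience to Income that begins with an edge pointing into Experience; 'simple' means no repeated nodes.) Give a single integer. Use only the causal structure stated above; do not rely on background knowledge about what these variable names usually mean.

A backdoor path from Experience to Income is any simple undirected path whose first edge points into Experience (i.e. leaves Experience via a parent).
Parents of Experience: {Ability, Education}.
Enumerating:
  P1: Experience <- Education -> Tenure <- Ability -> Income
  P2: Experience <- Education -> Tenure <- Region -> Income
  P3: Experience <- Education -> Income
  P4: Experience <- Ability -> Tenure <- Education -> Income
  P5: Experience <- Ability -> Tenure <- Region -> Income
  P6: Experience <- Ability -> Income
That exhausts the simple backdoor paths. Count: 6.

6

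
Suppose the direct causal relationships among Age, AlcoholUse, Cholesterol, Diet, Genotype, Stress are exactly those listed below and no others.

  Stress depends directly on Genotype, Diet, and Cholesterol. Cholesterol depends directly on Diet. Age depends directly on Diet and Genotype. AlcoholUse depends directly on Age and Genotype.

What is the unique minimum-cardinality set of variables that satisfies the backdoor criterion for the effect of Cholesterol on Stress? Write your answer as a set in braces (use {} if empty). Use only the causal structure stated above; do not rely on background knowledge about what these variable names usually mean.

Variables eligible for adjustment (non-descendants of Cholesterol, excluding Cholesterol and Stress): {Age, AlcoholUse, Diet, Genotype}.
Backdoor paths from Cholesterol to Stress:
  P1: Cholesterol <- Diet -> Age <- Genotype -> Stress
  P2: Cholesterol <- Diet -> Age -> AlcoholUse <- Genotype -> Stress
  P3: Cholesterol <- Diet -> Stress
The empty set is not sufficient: P3 (Cholesterol <- Diet -> Stress) has no collider blocking it and no conditioned non-collider, so it is open.
Try {Diet}:
  P1: blocked at fork node Diet ∈ conditioning set.
  P2: blocked at fork node Diet ∈ conditioning set.
  P3: blocked at fork node Diet ∈ conditioning set.
{Diet} contains no descendant of Cholesterol and blocks every backdoor path.
No other singleton works — e.g. {Genotype} leaves P3 open — so {Diet} is the unique smallest valid adjustment set.

{Diet}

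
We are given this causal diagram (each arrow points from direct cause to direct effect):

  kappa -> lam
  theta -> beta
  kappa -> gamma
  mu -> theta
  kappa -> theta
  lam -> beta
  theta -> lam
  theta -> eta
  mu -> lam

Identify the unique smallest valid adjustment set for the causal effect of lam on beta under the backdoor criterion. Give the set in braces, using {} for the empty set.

{theta}

Variables eligible for adjustment (non-descendants of lam, excluding lam and beta): {eta, gamma, kappa, mu, theta}.
Backdoor paths from lam to beta:
  P1: lam <- kappa -> theta -> beta
  P2: lam <- mu -> theta -> beta
  P3: lam <- theta -> beta
The empty set is not sufficient: P1 (lam <- kappa -> theta -> beta) has no collider blocking it and no conditioned non-collider, so it is open.
Try {theta}:
  P1: blocked at chain node theta ∈ conditioning set.
  P2: blocked at chain node theta ∈ conditioning set.
  P3: blocked at fork node theta ∈ conditioning set.
{theta} contains no descendant of lam and blocks every backdoor path.
No other singleton works — e.g. {kappa} leaves P2 open — so {theta} is the unique smallest valid adjustment set.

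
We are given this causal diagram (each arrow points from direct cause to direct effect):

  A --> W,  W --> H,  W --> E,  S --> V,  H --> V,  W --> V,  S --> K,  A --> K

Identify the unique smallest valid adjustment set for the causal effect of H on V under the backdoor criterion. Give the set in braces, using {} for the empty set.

Variables eligible for adjustment (non-descendants of H, excluding H and V): {A, E, K, S, W}.
Backdoor paths from H to V:
  P1: H <- W <- A -> K <- S -> V
  P2: H <- W -> V
The empty set is not sufficient: P2 (H <- W -> V) has no collider blocking it and no conditioned non-collider, so it is open.
Try {W}:
  P1: blocked at chain node W ∈ conditioning set.
  P2: blocked at fork node W ∈ conditioning set.
{W} contains no descendant of H and blocks every backdoor path.
No other singleton works — e.g. {S} leaves P2 open — so {W} is the unique smallest valid adjustment set.

{W}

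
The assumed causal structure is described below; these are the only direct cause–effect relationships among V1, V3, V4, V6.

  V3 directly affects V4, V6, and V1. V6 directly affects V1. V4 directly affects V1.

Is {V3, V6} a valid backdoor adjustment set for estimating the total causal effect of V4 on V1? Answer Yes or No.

Yes

Backdoor paths from V4 to V1 (paths whose first edge points into V4):
  P1: V4 <- V3 -> V6 -> V1
  P2: V4 <- V3 -> V1
Condition 1 (no descendant of V4 in the set): holds — descendants of V4 are {V1}; none are in {V3, V6}.
Condition 2 (every backdoor path blocked by {V3, V6}):
  P1: blocked at fork node V3 ∈ conditioning set.
  P2: blocked at fork node V3 ∈ conditioning set.
{V3, V6} satisfies the backdoor criterion.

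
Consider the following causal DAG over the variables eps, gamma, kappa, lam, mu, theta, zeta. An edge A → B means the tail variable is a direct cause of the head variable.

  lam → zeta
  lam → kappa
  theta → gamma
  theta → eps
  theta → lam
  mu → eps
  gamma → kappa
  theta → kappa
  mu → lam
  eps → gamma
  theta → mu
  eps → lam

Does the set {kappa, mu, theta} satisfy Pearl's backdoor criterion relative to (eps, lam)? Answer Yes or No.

Backdoor paths from eps to lam (paths whose first edge points into eps):
  P1: eps <- theta -> mu -> lam
  P2: eps <- theta -> lam
  P3: eps <- theta -> gamma -> kappa <- lam
  P4: eps <- theta -> kappa <- lam
  P5: eps <- mu <- theta -> lam
  P6: eps <- mu <- theta -> gamma -> kappa <- lam
  P7: eps <- mu <- theta -> kappa <- lam
  P8: eps <- mu -> lam
Condition 1 (no descendant of eps in the set): FAILS — kappa is a descendant of eps.
Condition 2 (every backdoor path blocked by {kappa, mu, theta}):
  P1: blocked at fork node theta ∈ conditioning set.
  P2: blocked at fork node theta ∈ conditioning set.
  P3: blocked at fork node theta ∈ conditioning set.
  P4: blocked at fork node theta ∈ conditioning set.
  P5: blocked at chain node mu ∈ conditioning set.
  P6: blocked at chain node mu ∈ conditioning set.
  P7: blocked at chain node mu ∈ conditioning set.
  P8: blocked at fork node mu ∈ conditioning set.
{kappa, mu, theta} does not satisfy the backdoor criterion.

No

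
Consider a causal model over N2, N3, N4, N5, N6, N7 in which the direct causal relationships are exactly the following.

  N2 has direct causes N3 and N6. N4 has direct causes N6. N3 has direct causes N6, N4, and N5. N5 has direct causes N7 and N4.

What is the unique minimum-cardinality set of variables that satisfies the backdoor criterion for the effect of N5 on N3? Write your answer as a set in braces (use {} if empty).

{N4}

Variables eligible for adjustment (non-descendants of N5, excluding N5 and N3): {N4, N6, N7}.
Backdoor paths from N5 to N3:
  P1: N5 <- N4 <- N6 -> N3
  P2: N5 <- N4 <- N6 -> N2 <- N3
  P3: N5 <- N4 -> N3
The empty set is not sufficient: P1 (N5 <- N4 <- N6 -> N3) has no collider blocking it and no conditioned non-collider, so it is open.
Try {N4}:
  P1: blocked at chain node N4 ∈ conditioning set.
  P2: blocked at chain node N4 ∈ conditioning set.
  P3: blocked at fork node N4 ∈ conditioning set.
{N4} contains no descendant of N5 and blocks every backdoor path.
No other singleton works — e.g. {N6} leaves P3 open — so {N4} is the unique smallest valid adjustment set.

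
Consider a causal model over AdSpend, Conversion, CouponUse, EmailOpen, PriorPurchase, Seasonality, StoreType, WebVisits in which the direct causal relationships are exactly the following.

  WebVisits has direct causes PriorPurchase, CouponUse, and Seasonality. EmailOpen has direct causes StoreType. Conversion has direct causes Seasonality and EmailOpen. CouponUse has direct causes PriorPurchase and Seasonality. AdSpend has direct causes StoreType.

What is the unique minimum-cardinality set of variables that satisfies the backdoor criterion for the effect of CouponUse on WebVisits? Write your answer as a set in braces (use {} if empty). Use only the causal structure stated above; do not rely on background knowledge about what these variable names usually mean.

{PriorPurchase, Seasonality}

Variables eligible for adjustment (non-descendants of CouponUse, excluding CouponUse and WebVisits): {AdSpend, Conversion, EmailOpen, PriorPurchase, Seasonality, StoreType}.
Backdoor paths from CouponUse to WebVisits:
  P1: CouponUse <- PriorPurchase -> WebVisits
  P2: CouponUse <- Seasonality -> WebVisits
The empty set is not sufficient: P1 (CouponUse <- PriorPurchase -> WebVisits) has no collider blocking it and no conditioned non-collider, so it is open.
Try {PriorPurchase, Seasonality}:
  P1: blocked at fork node PriorPurchase ∈ conditioning set.
  P2: blocked at fork node Seasonality ∈ conditioning set.
{PriorPurchase, Seasonality} contains no descendant of CouponUse and blocks every backdoor path.
Every element of {PriorPurchase, Seasonality} is needed (dropping PriorPurchase leaves P1 open; dropping Seasonality leaves P2 open), so no proper subset is valid.
Among all size-2 subsets of the eligible variables, only {PriorPurchase, Seasonality} blocks every backdoor path, so it is the unique smallest valid adjustment set.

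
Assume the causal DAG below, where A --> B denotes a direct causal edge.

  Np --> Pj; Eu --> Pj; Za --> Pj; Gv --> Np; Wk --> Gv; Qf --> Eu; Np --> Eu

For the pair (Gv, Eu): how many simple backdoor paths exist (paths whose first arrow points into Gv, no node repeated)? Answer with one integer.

A backdoor path from Gv to Eu is any simple undirected path whose first edge points into Gv (i.e. leaves Gv via a parent).
Parents of Gv: {Wk}.
No simple path from any parent of Gv reaches Eu without revisiting Gv, so there are no backdoor paths.

0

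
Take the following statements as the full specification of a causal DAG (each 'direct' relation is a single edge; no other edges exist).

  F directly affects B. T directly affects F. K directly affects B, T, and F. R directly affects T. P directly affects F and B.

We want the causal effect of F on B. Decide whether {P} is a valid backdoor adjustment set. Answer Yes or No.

Backdoor paths from F to B (paths whose first edge points into F):
  P1: F <- P -> B
  P2: F <- K -> B
  P3: F <- T <- K -> B
Condition 1 (no descendant of F in the set): holds — descendants of F are {B}; none are in {P}.
Condition 2 (every backdoor path blocked by {P}):
  P1: blocked at fork node P ∈ conditioning set.
  P2: open — no interior node is in the conditioning set.
  P3: open — no interior node is in the conditioning set.
{P} does not satisfy the backdoor criterion.

No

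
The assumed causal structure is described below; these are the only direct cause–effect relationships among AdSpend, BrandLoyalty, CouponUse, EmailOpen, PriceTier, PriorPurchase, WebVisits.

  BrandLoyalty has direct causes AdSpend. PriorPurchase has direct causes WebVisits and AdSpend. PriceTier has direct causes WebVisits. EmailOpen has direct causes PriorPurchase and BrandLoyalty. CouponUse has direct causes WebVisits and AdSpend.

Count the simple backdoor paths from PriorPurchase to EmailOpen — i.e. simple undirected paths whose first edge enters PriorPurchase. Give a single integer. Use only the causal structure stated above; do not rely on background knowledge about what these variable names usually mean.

A backdoor path from PriorPurchase to EmailOpen is any simple undirected path whose first edge points into PriorPurchase (i.e. leaves PriorPurchase via a parent).
Parents of PriorPurchase: {AdSpend, WebVisits}.
Enumerating:
  P1: PriorPurchase <- AdSpend -> BrandLoyalty -> EmailOpen
  P2: PriorPurchase <- WebVisits -> CouponUse <- AdSpend -> BrandLoyalty -> EmailOpen
That exhausts the simple backdoor paths. Count: 2.

2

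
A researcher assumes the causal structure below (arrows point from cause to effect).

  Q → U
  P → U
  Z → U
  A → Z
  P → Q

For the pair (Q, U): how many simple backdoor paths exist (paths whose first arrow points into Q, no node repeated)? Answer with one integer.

1

A backdoor path from Q to U is any simple undirected path whose first edge points into Q (i.e. leaves Q via a parent).
Parents of Q: {P}.
Enumerating:
  P1: Q <- P -> U
That exhausts the simple backdoor paths. Count: 1.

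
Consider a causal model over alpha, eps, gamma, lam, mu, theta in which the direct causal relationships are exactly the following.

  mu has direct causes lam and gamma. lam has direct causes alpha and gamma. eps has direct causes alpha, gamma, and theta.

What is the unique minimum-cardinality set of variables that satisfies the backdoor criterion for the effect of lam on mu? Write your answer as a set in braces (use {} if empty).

{gamma}

Variables eligible for adjustment (non-descendants of lam, excluding lam and mu): {alpha, eps, gamma, theta}.
Backdoor paths from lam to mu:
  P1: lam <- alpha -> eps <- gamma -> mu
  P2: lam <- gamma -> mu
The empty set is not sufficient: P2 (lam <- gamma -> mu) has no collider blocking it and no conditioned non-collider, so it is open.
Try {gamma}:
  P1: blocked at collider eps (neither it nor any descendant is in the conditioning set).
  P2: blocked at fork node gamma ∈ conditioning set.
{gamma} contains no descendant of lam and blocks every backdoor path.
No other singleton works — e.g. {alpha} leaves P2 open — so {gamma} is the unique smallest valid adjustment set.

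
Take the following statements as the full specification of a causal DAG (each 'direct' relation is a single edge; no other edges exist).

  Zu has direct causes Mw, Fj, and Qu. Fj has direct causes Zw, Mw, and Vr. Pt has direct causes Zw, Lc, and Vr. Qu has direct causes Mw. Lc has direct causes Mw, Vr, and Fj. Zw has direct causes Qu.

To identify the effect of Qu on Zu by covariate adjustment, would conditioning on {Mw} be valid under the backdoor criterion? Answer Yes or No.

Yes

Backdoor paths from Qu to Zu (paths whose first edge points into Qu):
  P1: Qu <- Mw -> Fj -> Zu
  P2: Qu <- Mw -> Lc <- Vr -> Fj -> Zu
  P3: Qu <- Mw -> Lc <- Vr -> Pt <- Zw -> Fj -> Zu
  P4: Qu <- Mw -> Lc <- Fj -> Zu
  P5: Qu <- Mw -> Lc -> Pt <- Zw -> Fj -> Zu
  P6: Qu <- Mw -> Lc -> Pt <- Vr -> Fj -> Zu
  P7: Qu <- Mw -> Zu
Condition 1 (no descendant of Qu in the set): holds — descendants of Qu are {Fj, Lc, Pt, Zu, Zw}; none are in {Mw}.
Condition 2 (every backdoor path blocked by {Mw}):
  P1: blocked at fork node Mw ∈ conditioning set.
  P2: blocked at fork node Mw ∈ conditioning set.
  P3: blocked at fork node Mw ∈ conditioning set.
  P4: blocked at fork node Mw ∈ conditioning set.
  P5: blocked at fork node Mw ∈ conditioning set.
  P6: blocked at fork node Mw ∈ conditioning set.
  P7: blocked at fork node Mw ∈ conditioning set.
{Mw} satisfies the backdoor criterion.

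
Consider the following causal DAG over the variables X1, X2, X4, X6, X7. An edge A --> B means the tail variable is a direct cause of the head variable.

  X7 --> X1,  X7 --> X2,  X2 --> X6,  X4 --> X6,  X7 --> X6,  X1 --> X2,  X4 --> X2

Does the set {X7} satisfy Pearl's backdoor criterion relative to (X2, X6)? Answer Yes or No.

Backdoor paths from X2 to X6 (paths whose first edge points into X2):
  P1: X2 <- X7 -> X6
  P2: X2 <- X1 <- X7 -> X6
  P3: X2 <- X4 -> X6
Condition 1 (no descendant of X2 in the set): holds — descendants of X2 are {X6}; none are in {X7}.
Condition 2 (every backdoor path blocked by {X7}):
  P1: blocked at fork node X7 ∈ conditioning set.
  P2: blocked at fork node X7 ∈ conditioning set.
  P3: open — no interior node is in the conditioning set.
{X7} does not satisfy the backdoor criterion.

No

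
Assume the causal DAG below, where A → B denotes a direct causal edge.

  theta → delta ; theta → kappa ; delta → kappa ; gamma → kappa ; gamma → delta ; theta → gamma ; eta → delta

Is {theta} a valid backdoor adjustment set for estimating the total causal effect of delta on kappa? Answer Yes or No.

No

Backdoor paths from delta to kappa (paths whose first edge points into delta):
  P1: delta <- theta -> gamma -> kappa
  P2: delta <- theta -> kappa
  P3: delta <- gamma <- theta -> kappa
  P4: delta <- gamma -> kappa
Condition 1 (no descendant of delta in the set): holds — descendants of delta are {kappa}; none are in {theta}.
Condition 2 (every backdoor path blocked by {theta}):
  P1: blocked at fork node theta ∈ conditioning set.
  P2: blocked at fork node theta ∈ conditioning set.
  P3: blocked at fork node theta ∈ conditioning set.
  P4: open — no interior node is in the conditioning set.
{theta} does not satisfy the backdoor criterion.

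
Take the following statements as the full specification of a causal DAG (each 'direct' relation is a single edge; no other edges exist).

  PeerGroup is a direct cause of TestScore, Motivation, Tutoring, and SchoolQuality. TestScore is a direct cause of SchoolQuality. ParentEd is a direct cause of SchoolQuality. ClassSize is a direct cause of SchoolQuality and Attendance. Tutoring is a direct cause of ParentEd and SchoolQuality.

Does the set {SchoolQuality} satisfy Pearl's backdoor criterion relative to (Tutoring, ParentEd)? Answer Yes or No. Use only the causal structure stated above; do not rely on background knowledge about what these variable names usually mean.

No

Backdoor paths from Tutoring to ParentEd (paths whose first edge points into Tutoring):
  P1: Tutoring <- PeerGroup -> TestScore -> SchoolQuality <- ParentEd
  P2: Tutoring <- PeerGroup -> SchoolQuality <- ParentEd
Condition 1 (no descendant of Tutoring in the set): FAILS — SchoolQuality is a descendant of Tutoring.
Condition 2 (every backdoor path blocked by {SchoolQuality}):
  P1: open — collider(s) SchoolQuality are conditioned on (or have a conditioned descendant) and no non-collider on the path is in the set.
  P2: open — collider(s) SchoolQuality are conditioned on (or have a conditioned descendant) and no non-collider on the path is in the set.
{SchoolQuality} does not satisfy the backdoor criterion.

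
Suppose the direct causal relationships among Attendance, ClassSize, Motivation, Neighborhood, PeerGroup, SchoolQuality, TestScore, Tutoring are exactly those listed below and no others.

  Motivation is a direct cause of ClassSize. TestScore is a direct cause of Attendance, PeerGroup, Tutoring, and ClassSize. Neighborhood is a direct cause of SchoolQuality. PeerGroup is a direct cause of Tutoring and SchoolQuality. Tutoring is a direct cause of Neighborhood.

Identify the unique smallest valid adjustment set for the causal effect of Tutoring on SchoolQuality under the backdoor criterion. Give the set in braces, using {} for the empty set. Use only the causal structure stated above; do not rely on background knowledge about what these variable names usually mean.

{PeerGroup}

Variables eligible for adjustment (non-descendants of Tutoring, excluding Tutoring and SchoolQuality): {Attendance, ClassSize, Motivation, PeerGroup, TestScore}.
Backdoor paths from Tutoring to SchoolQuality:
  P1: Tutoring <- TestScore -> PeerGroup -> SchoolQuality
  P2: Tutoring <- PeerGroup -> SchoolQuality
The empty set is not sufficient: P1 (Tutoring <- TestScore -> PeerGroup -> SchoolQuality) has no collider blocking it and no conditioned non-collider, so it is open.
Try {PeerGroup}:
  P1: blocked at chain node PeerGroup ∈ conditioning set.
  P2: blocked at fork node PeerGroup ∈ conditioning set.
{PeerGroup} contains no descendant of Tutoring and blocks every backdoor path.
No other singleton works — e.g. {TestScore} leaves P2 open — so {PeerGroup} is the unique smallest valid adjustment set.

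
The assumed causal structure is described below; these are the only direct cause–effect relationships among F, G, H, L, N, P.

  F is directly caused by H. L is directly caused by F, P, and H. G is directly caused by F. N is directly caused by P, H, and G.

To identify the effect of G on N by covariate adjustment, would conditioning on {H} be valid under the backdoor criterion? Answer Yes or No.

Yes

Backdoor paths from G to N (paths whose first edge points into G):
  P1: G <- F <- H -> N
  P2: G <- F <- H -> L <- P -> N
  P3: G <- F -> L <- P -> N
  P4: G <- F -> L <- H -> N
Condition 1 (no descendant of G in the set): holds — descendants of G are {N}; none are in {H}.
Condition 2 (every backdoor path blocked by {H}):
  P1: blocked at fork node H ∈ conditioning set.
  P2: blocked at fork node H ∈ conditioning set.
  P3: blocked at collider L (neither it nor any descendant is in the conditioning set).
  P4: blocked at collider L (neither it nor any descendant is in the conditioning set).
{H} satisfies the backdoor criterion.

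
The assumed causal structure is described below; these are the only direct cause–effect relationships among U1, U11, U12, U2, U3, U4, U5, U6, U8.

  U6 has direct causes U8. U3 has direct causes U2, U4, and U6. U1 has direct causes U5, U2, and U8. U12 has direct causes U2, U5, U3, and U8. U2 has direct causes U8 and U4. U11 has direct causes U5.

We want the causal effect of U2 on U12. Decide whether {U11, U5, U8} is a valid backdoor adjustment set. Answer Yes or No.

No

Backdoor paths from U2 to U12 (paths whose first edge points into U2):
  P1: U2 <- U4 -> U3 <- U6 <- U8 -> U1 <- U5 -> U12
  P2: U2 <- U4 -> U3 <- U6 <- U8 -> U12
  P3: U2 <- U4 -> U3 -> U12
  P4: U2 <- U8 -> U1 <- U5 -> U12
  P5: U2 <- U8 -> U6 -> U3 -> U12
  P6: U2 <- U8 -> U12
Condition 1 (no descendant of U2 in the set): holds — descendants of U2 are {U1, U12, U3}; none are in {U11, U5, U8}.
Condition 2 (every backdoor path blocked by {U11, U5, U8}):
  P1: blocked at collider U3 (neither it nor any descendant is in the conditioning set).
  P2: blocked at collider U3 (neither it nor any descendant is in the conditioning set).
  P3: open — no interior node is in the conditioning set.
  P4: blocked at fork node U8 ∈ conditioning set.
  P5: blocked at fork node U8 ∈ conditioning set.
  P6: blocked at fork node U8 ∈ conditioning set.
{U11, U5, U8} does not satisfy the backdoor criterion.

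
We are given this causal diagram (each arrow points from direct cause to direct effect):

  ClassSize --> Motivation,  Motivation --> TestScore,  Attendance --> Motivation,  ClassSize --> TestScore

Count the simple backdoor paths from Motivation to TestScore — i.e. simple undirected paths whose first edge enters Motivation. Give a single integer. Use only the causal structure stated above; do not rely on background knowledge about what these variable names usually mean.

A backdoor path from Motivation to TestScore is any simple undirected path whose first edge points into Motivation (i.e. leaves Motivation via a parent).
Parents of Motivation: {Attendance, ClassSize}.
Enumerating:
  P1: Motivation <- ClassSize -> TestScore
That exhausts the simple backdoor paths. Count: 1.

1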